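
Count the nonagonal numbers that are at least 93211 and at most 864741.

334

The n-th nonagonal number is n(7n−5)/2.
Smallest index with value ≥ 93211: n = 164 (giving 93726).
Largest index with value ≤ 864741: n = 497 (giving 863289).
Indices 164 through 497: 334 terms.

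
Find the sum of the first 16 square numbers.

1496

Σ_{i=1}^{16} i² = 16·17·33/6 = 1496.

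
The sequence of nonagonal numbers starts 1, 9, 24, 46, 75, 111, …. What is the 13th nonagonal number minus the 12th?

85

Consecutive nonagonal numbers differ by 7n − 6: here 7·13 − 6 = 85.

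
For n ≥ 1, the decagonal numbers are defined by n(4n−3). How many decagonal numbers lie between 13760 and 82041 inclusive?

84

The n-th decagonal number is n(4n−3).
Smallest index with value ≥ 13760: n = 60 (giving 14220).
Largest index with value ≤ 82041: n = 143 (giving 81367).
Indices 60 through 143: 84 terms.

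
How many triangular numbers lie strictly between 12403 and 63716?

199

The n-th triangular number is n(n+1)/2.
Smallest index with value > 12403: n = 158 (giving 12561).
Largest index with value < 63716: n = 356 (giving 63546).
Indices 158 through 356: 199 terms.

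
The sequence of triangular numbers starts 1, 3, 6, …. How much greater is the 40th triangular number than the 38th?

40·41/2 = 820 and 38·39/2 = 741.
Difference: 820 − 741 = 79.

79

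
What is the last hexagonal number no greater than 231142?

230860

Solve n(2n−1) ≤ 231142 for integer n.
n = 340 gives 230860 ≤ 231142, while n = 341 gives 232221 > 231142; so the answer is 230860.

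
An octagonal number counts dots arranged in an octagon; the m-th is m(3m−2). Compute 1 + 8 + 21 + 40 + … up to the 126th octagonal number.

Σ i(3i−2) = 3Σi² − 2Σi over i = 1..126.
Σi = 8001 and Σi² = 674751.
3·674751 − 2·8001 = 2008251.

2008251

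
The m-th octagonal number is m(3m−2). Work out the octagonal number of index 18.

936

The 18th octagonal number is n(3n−2) with n = 18.
18·(3·18 − 2) = 18·52 = 936.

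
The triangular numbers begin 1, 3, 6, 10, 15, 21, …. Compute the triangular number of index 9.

45

The 9th triangular number is n(n+1)/2 with n = 9.
9·10/2 = 90/2 = 45.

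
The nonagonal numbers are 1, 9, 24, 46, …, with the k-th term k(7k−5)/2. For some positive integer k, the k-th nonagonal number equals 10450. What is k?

55

Set n(7n−5)/2 = 10450, giving 7n² − 5n − 20900 = 0.
The discriminant is 25 + 56·10450 = 585225, and √585225 = 765.
So n = (5 + 765) / 14 = 770/14 = 55.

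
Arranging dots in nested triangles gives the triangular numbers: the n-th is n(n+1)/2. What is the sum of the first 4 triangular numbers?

Σ i(i+1)/2 = (Σi² + Σi) / 2 over i = 1..4.
Σi = 10 and Σi² = 30.
(1·30 + 1·10) / 2 = 40/2 = 20.

20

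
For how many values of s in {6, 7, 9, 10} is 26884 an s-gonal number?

2

s = 6: P(6, 116) = 26796 and P(6, 117) = 27261; 26884 is not s-gonal.
s = 7: P(7, 104) = 26884. ✓
s = 9: P(9, 88) = 26884. ✓
s = 10: P(10, 82) = 26650 and P(10, 83) = 27307; 26884 is not s-gonal.
Hits: s ∈ {7, 9} → 2.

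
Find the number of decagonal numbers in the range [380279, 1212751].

The n-th decagonal number is n(4n−3).
Smallest index with value ≥ 380279: n = 309 (giving 380997).
Largest index with value ≤ 1212751: n = 551 (giving 1212751).
Indices 309 through 551: 243 terms.

243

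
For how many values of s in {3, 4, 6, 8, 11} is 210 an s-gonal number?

1

s = 3: P(3, 20) = 210. ✓
s = 4: P(4, 14) = 196 and P(4, 15) = 225; 210 is not s-gonal.
s = 6: P(6, 10) = 190 and P(6, 11) = 231; 210 is not s-gonal.
s = 8: P(8, 8) = 176 and P(8, 9) = 225; 210 is not s-gonal.
s = 11: P(11, 7) = 196 and P(11, 8) = 260; 210 is not s-gonal.
Hits: s ∈ {3} → 1.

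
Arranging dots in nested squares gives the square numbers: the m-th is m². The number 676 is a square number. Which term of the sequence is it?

We need n² = 676, so n = √676 = 26.

26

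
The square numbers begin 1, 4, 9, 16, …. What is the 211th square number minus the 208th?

1257

211² = 44521 and 208² = 43264.
Difference: 44521 − 43264 = 1257.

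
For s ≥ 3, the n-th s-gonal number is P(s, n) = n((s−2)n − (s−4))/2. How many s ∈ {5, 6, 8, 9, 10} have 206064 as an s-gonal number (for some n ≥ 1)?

s = 5: P(5, 370) = 205165 and P(5, 371) = 206276; 206064 is not s-gonal.
s = 6: P(6, 321) = 205761 and P(6, 322) = 207046; 206064 is not s-gonal.
s = 8: P(8, 262) = 205408 and P(8, 263) = 206981; 206064 is not s-gonal.
s = 9: P(9, 243) = 206064. ✓
s = 10: P(10, 227) = 205435 and P(10, 228) = 207252; 206064 is not s-gonal.
Hits: s ∈ {9} → 1.

1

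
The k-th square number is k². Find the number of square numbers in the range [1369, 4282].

The n-th square number is n².
Smallest index with value ≥ 1369: n = 37 (giving 1369).
Largest index with value ≤ 4282: n = 65 (giving 4225).
Indices 37 through 65: 29 terms.

29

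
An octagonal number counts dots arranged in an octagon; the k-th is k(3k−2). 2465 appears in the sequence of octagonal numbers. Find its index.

29

Set n(3n−2) = 2465, giving 3n² − 2n − 2465 = 0.
The discriminant is 4 + 12·2465 = 29584, and √29584 = 172.
So n = (2 + 172) / 6 = 174/6 = 29.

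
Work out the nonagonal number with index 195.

The 195th nonagonal number is n(7n−5)/2 with n = 195.
195·(7·195 − 5)/2 = 195·1360/2 = 195·680 = 132600.

132600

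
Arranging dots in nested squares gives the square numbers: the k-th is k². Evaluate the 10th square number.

100

The 10th square number is n² with n = 10.
10² = 100.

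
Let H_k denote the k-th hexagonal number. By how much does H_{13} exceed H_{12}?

49

Consecutive hexagonal numbers differ by 4n − 3: here 4·13 − 3 = 49.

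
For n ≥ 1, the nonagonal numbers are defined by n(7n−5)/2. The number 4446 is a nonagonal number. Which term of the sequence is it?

Set n(7n−5)/2 = 4446, giving 7n² − 5n − 8892 = 0.
So n = (5 + 499) / 14 = 504/14 = 36.

36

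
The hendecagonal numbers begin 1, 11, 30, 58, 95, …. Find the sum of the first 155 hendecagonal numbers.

Σ i(9i−7)/2 = (9Σi² − 7Σi) / 2 over i = 1..155.
Σi = 12090 and Σi² = 1253330.
(9·1253330 − 7·12090) / 2 = 11195340/2 = 5597670.

5597670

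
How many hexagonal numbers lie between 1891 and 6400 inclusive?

The n-th hexagonal number is n(2n−1).
Smallest index with value ≥ 1891: n = 31 (giving 1891).
Largest index with value ≤ 6400: n = 56 (giving 6216).
Indices 31 through 56: 26 terms.

26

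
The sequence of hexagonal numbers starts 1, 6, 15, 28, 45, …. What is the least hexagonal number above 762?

780

Solve n(2n−1) > 762 for integer n.
The largest n with value ≤ 762 is 19 (since 703 ≤ 762 < 780), so the first above is n = 20, value 780.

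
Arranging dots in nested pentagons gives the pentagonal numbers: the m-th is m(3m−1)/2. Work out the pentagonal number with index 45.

The 45th pentagonal number is n(3n−1)/2 with n = 45.
45·(3·45 − 1)/2 = 45·134/2 = 45·67 = 3015.

3015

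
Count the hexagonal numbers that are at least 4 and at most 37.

The n-th hexagonal number is n(2n−1).
Smallest index with value ≥ 4: n = 2 (giving 6).
Largest index with value ≤ 37: n = 4 (giving 28).
Indices 2 through 4: 3 terms.

3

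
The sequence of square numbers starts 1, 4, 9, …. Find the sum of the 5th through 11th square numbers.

Σ_{i=5}^{11} i² = 506 − 30 = 476.

476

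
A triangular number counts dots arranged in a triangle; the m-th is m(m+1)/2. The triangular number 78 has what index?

12

Set n(n+1)/2 = 78, giving n² + n − 156 = 0.
The discriminant is 1 + 8·78 = 625, and √625 = 25.
So n = (-1 + 25) / 2 = 24/2 = 12.
Check: 12·13/2 = 78. ✓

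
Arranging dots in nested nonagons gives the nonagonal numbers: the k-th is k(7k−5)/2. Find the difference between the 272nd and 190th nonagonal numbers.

132389

272·(7·272 − 5)/2 = 258264 and 190·(7·190 − 5)/2 = 125875.
Difference: 258264 − 125875 = 132389.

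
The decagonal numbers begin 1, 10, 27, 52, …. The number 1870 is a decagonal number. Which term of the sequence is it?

22

Set n(4n−3) = 1870, giving 4n² − 3n − 1870 = 0.
The discriminant is 9 + 16·1870 = 29929, and √29929 = 173.
So n = (3 + 173) / 8 = 176/8 = 22.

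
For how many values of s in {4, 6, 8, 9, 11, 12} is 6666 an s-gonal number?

s = 4: P(4, 81) = 6561 and P(4, 82) = 6724; 6666 is not s-gonal.
s = 6: P(6, 57) = 6441 and P(6, 58) = 6670; 6666 is not s-gonal.
s = 8: P(8, 47) = 6533 and P(8, 48) = 6816; 6666 is not s-gonal.
s = 9: P(9, 44) = 6666. ✓
s = 11: P(11, 38) = 6365 and P(11, 39) = 6708; 6666 is not s-gonal.
s = 12: P(12, 36) = 6336 and P(12, 37) = 6697; 6666 is not s-gonal.
Hits: s ∈ {9} → 1.

1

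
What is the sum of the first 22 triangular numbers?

2024

Σ i(i+1)/2 = (Σi² + Σi) / 2 over i = 1..22.
Σi = 253 and Σi² = 3795.
(1·3795 + 1·253) / 2 = 4048/2 = 2024.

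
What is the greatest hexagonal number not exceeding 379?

Solve n(2n−1) ≤ 379 for integer n.
n = 14 gives 378 ≤ 379, while n = 15 gives 435 > 379; so the answer is 378.

378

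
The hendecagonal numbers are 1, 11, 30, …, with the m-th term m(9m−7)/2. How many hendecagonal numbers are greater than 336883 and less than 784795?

The n-th hendecagonal number is n(9n−7)/2.
Smallest index with value > 336883: n = 275 (giving 339350).
Largest index with value < 784795: n = 417 (giving 781041).
Indices 275 through 417: 143 terms.

143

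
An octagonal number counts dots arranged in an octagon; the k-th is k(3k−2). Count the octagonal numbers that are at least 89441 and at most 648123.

The n-th octagonal number is n(3n−2).
Smallest index with value ≥ 89441: n = 173 (giving 89441).
Largest index with value ≤ 648123: n = 465 (giving 647745).
Indices 173 through 465: 293 terms.

293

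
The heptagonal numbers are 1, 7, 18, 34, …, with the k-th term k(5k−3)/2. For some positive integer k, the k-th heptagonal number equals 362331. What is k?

Set n(5n−3)/2 = 362331, giving 5n² − 3n − 724662 = 0.
The discriminant is 9 + 40·362331 = 14493249, and √14493249 = 3807.
So n = (3 + 3807) / 10 = 3810/10 = 381.

381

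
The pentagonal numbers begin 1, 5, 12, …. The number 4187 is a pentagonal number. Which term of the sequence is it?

Set n(3n−1)/2 = 4187, giving 3n² − n − 8374 = 0.
So n = (1 + 317) / 6 = 318/6 = 53.
Check: 53·(3·53 − 1)/2 = 4187. ✓

53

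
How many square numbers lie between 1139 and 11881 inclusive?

The n-th square number is n².
Smallest index with value ≥ 1139: n = 34 (giving 1156).
Largest index with value ≤ 11881: n = 109 (giving 11881).
Indices 34 through 109: 76 terms.

76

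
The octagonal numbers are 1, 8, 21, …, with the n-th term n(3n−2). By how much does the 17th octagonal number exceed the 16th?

97

Consecutive octagonal numbers differ by 6n − 5: here 6·17 − 5 = 97.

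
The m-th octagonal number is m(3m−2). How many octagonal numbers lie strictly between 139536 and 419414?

The n-th octagonal number is n(3n−2).
Smallest index with value > 139536: n = 217 (giving 140833).
Largest index with value < 419414: n = 374 (giving 418880).
Indices 217 through 374: 158 terms.

158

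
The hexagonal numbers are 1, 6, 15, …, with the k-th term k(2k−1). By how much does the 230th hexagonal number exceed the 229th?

917

Consecutive hexagonal numbers differ by 4n − 3: here 4·230 − 3 = 917.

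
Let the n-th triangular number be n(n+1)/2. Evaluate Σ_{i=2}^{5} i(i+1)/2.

Σ i(i+1)/2 = (Σi² + Σi) / 2 over i = 2..5.
Σi = 15 − 1 = 14 and Σi² = 55 − 1 = 54.
(1·54 + 1·14) / 2 = 68/2 = 34.

34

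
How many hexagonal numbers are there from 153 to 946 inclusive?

The n-th hexagonal number is n(2n−1).
Smallest index with value ≥ 153: n = 9 (giving 153).
Largest index with value ≤ 946: n = 22 (giving 946).
Indices 9 through 22: 14 terms.

14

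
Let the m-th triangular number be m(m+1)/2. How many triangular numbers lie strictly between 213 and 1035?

The n-th triangular number is n(n+1)/2.
Smallest index with value > 213: n = 21 (giving 231).
Largest index with value < 1035: n = 44 (giving 990).
Indices 21 through 44: 24 terms.

24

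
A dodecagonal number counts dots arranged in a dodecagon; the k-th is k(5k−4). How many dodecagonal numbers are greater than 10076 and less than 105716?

The n-th dodecagonal number is n(5n−4).
Smallest index with value > 10076: n = 46 (giving 10396).
Largest index with value < 105716: n = 145 (giving 104545).
Indices 46 through 145: 100 terms.

100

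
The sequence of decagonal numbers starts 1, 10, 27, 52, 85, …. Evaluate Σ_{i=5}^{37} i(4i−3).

Σ i(4i−3) = 4Σi² − 3Σi over i = 5..37.
Σi = 703 − 10 = 693 and Σi² = 17575 − 30 = 17545.
4·17545 − 3·693 = 68101.

68101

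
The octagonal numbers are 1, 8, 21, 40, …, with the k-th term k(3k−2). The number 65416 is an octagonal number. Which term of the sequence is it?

Set n(3n−2) = 65416, giving 3n² − 2n − 65416 = 0.
The discriminant is 4 + 12·65416 = 784996, and √784996 = 886.
So n = (2 + 886) / 6 = 888/6 = 148.
Check: 148·(3·148 − 2) = 65416. ✓

148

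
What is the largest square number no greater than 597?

576

Solve n² ≤ 597 for integer n.
n = 24 gives 576 ≤ 597, while n = 25 gives 625 > 597; so the answer is 576.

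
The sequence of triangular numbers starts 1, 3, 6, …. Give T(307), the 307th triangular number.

47278

The 307th triangular number is n(n+1)/2 with n = 307.
307·308/2 = 94556/2 = 47278.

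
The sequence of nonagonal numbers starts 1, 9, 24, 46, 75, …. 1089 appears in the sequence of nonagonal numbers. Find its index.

18

Set n(7n−5)/2 = 1089, giving 7n² − 5n − 2178 = 0.
So n = (5 + 247) / 14 = 252/14 = 18.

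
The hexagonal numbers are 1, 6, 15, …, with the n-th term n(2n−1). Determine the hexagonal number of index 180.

64620

The 180th hexagonal number is n(2n−1) with n = 180.
180·(2·180 − 1) = 180·359 = 64620.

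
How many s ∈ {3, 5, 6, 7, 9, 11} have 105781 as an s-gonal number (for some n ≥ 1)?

s = 3: P(3, 459) = 105570 and P(3, 460) = 106030; 105781 is not s-gonal.
s = 5: P(5, 265) = 105205 and P(5, 266) = 106001; 105781 is not s-gonal.
s = 6: P(6, 230) = 105570 and P(6, 231) = 106491; 105781 is not s-gonal.
s = 7: P(7, 206) = 105781. ✓
s = 9: P(9, 174) = 105531 and P(9, 175) = 106750; 105781 is not s-gonal.
s = 11: P(11, 153) = 104805 and P(11, 154) = 106183; 105781 is not s-gonal.
Hits: s ∈ {7} → 1.

1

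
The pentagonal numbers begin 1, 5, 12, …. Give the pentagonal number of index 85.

10795

85·(3·85 − 1)/2 = 85·254/2 = 85·127 = 10795.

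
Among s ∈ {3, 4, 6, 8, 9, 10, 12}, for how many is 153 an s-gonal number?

s = 3: P(3, 17) = 153. ✓
s = 4: P(4, 12) = 144 and P(4, 13) = 169; 153 is not s-gonal.
s = 6: P(6, 9) = 153. ✓
s = 8: P(8, 7) = 133 and P(8, 8) = 176; 153 is not s-gonal.
s = 9: P(9, 6) = 111 and P(9, 7) = 154; 153 is not s-gonal.
s = 10: P(10, 6) = 126 and P(10, 7) = 175; 153 is not s-gonal.
s = 12: P(12, 5) = 105 and P(12, 6) = 156; 153 is not s-gonal.
Hits: s ∈ {3, 6} → 2.

2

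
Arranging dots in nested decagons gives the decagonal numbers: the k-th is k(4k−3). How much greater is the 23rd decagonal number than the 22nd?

177

Consecutive decagonal numbers differ by 8n − 7: here 8·23 − 7 = 177.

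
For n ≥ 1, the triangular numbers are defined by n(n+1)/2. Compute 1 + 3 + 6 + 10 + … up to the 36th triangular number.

8436

Σ i(i+1)/2 = (Σi² + Σi) / 2 over i = 1..36.
Σi = 666 and Σi² = 16206.
(1·16206 + 1·666) / 2 = 16872/2 = 8436.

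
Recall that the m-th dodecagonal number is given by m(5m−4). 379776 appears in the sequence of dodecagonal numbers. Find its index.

Set n(5n−4) = 379776, giving 5n² − 4n − 379776 = 0.
So n = (4 + 2756) / 10 = 2760/10 = 276.
Check: 276·(5·276 − 4) = 379776. ✓

276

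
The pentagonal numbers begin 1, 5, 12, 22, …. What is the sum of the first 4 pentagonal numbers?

Σ i(3i−1)/2 = (3Σi² − Σi) / 2 over i = 1..4.
Σi = 10 and Σi² = 30.
(3·30 − 1·10) / 2 = 80/2 = 40.

40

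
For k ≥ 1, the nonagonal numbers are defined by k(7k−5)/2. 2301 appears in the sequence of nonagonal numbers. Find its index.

26

Set n(7n−5)/2 = 2301, giving 7n² − 5n − 4602 = 0.
The discriminant is 25 + 56·2301 = 128881, and √128881 = 359.
So n = (5 + 359) / 14 = 364/14 = 26.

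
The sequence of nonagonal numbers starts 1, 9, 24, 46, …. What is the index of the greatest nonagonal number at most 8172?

48

Solve n(7n−5)/2 ≤ 8172 for integer n.
n = 48 gives 7944 ≤ 8172, while n = 49 gives 8281 > 8172; so the answer is index 48.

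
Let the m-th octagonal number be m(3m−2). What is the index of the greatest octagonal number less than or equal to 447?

Solve n(3n−2) ≤ 447 for integer n.
n = 12 gives 408 ≤ 447, while n = 13 gives 481 > 447; so the answer is index 12.

12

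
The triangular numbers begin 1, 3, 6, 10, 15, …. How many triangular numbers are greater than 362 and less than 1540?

The n-th triangular number is n(n+1)/2.
Smallest index with value > 362: n = 27 (giving 378).
Largest index with value < 1540: n = 54 (giving 1485).
Indices 27 through 54: 28 terms.

28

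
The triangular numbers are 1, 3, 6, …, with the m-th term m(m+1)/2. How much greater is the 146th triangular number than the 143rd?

146·147/2 = 10731 and 143·144/2 = 10296.
Difference: 10731 − 10296 = 435.

435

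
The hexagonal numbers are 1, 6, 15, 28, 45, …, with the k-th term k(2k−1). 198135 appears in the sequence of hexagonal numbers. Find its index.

Set n(2n−1) = 198135, giving 2n² − n − 198135 = 0.
The discriminant is 1 + 8·198135 = 1585081, and √1585081 = 1259.
So n = (1 + 1259) / 4 = 1260/4 = 315.

315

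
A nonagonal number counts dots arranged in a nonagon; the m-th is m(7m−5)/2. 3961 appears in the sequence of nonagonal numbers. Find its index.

34

Set n(7n−5)/2 = 3961, giving 7n² − 5n − 7922 = 0.
The discriminant is 25 + 56·3961 = 221841, and √221841 = 471.
So n = (5 + 471) / 14 = 476/14 = 34.
Check: 34·(7·34 − 5)/2 = 3961. ✓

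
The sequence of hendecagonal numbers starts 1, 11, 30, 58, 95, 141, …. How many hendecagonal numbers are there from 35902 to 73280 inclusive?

The n-th hendecagonal number is n(9n−7)/2.
Smallest index with value ≥ 35902: n = 90 (giving 36135).
Largest index with value ≤ 73280: n = 128 (giving 73280).
Indices 90 through 128: 39 terms.

39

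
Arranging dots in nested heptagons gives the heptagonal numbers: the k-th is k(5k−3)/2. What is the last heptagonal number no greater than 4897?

4774

Solve n(5n−3)/2 ≤ 4897 for integer n.
n = 44 gives 4774 ≤ 4897, while n = 45 gives 4995 > 4897; so the answer is 4774.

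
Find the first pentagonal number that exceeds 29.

35

Solve n(3n−1)/2 > 29 for integer n.
The largest n with value ≤ 29 is 4 (since 22 ≤ 29 < 35), so the first above is n = 5, value 35.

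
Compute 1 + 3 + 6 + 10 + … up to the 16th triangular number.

Σ i(i+1)/2 = (Σi² + Σi) / 2 over i = 1..16.
Σi = 136 and Σi² = 1496.
(1·1496 + 1·136) / 2 = 1632/2 = 816.

816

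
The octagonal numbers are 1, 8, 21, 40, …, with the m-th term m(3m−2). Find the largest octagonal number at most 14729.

14560

Solve n(3n−2) ≤ 14729 for integer n.
n = 70 gives 14560 ≤ 14729, while n = 71 gives 14981 > 14729; so the answer is 14560.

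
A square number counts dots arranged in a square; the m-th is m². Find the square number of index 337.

337² = 113569.

113569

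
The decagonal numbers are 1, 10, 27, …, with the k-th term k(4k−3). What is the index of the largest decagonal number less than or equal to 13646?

58

Solve n(4n−3) ≤ 13646 for integer n.
n = 58 gives 13282 ≤ 13646, while n = 59 gives 13747 > 13646; so the answer is index 58.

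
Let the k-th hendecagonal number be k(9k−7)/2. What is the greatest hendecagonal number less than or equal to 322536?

322270

Solve n(9n−7)/2 ≤ 322536 for integer n.
n = 268 gives 322270 ≤ 322536, while n = 269 gives 324683 > 322536; so the answer is 322270.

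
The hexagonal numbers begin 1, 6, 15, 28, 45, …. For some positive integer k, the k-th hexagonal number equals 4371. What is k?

Set n(2n−1) = 4371, giving 2n² − n − 4371 = 0.
The discriminant is 1 + 8·4371 = 34969, and √34969 = 187.
So n = (1 + 187) / 4 = 188/4 = 47.

47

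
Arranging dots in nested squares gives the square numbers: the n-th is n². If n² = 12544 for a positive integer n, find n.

112

We need n² = 12544, so n = √12544 = 112.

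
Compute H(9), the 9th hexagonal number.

153

The 9th hexagonal number is n(2n−1) with n = 9.
9·(2·9 − 1) = 9·17 = 153.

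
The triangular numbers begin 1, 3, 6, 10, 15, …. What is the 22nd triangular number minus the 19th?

22·23/2 = 253 and 19·20/2 = 190.
Difference: 253 − 190 = 63.

63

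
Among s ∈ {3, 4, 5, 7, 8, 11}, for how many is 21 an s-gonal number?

s = 3: P(3, 6) = 21. ✓
s = 4: P(4, 4) = 16 and P(4, 5) = 25; 21 is not s-gonal.
s = 5: P(5, 3) = 12 and P(5, 4) = 22; 21 is not s-gonal.
s = 7: P(7, 3) = 18 and P(7, 4) = 34; 21 is not s-gonal.
s = 8: P(8, 3) = 21. ✓
s = 11: P(11, 2) = 11 and P(11, 3) = 30; 21 is not s-gonal.
Hits: s ∈ {3, 8} → 2.

2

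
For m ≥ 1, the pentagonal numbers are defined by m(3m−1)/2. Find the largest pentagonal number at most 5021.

Solve n(3n−1)/2 ≤ 5021 for integer n.
n = 58 gives 5017 ≤ 5021, while n = 59 gives 5192 > 5021; so the answer is 5017.

5017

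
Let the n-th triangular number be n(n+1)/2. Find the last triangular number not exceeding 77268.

Solve n(n+1)/2 ≤ 77268 for integer n.
n = 392 gives 77028 ≤ 77268, while n = 393 gives 77421 > 77268; so the answer is 77028.

77028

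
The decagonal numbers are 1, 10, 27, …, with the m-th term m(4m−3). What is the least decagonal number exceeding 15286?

Solve n(4n−3) > 15286 for integer n.
The largest n with value ≤ 15286 is 62 (since 15190 ≤ 15286 < 15687), so the first above is n = 63, value 15687.

15687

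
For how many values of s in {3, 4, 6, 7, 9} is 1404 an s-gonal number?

1

s = 3: P(3, 52) = 1378 and P(3, 53) = 1431; 1404 is not s-gonal.
s = 4: P(4, 37) = 1369 and P(4, 38) = 1444; 1404 is not s-gonal.
s = 6: P(6, 26) = 1326 and P(6, 27) = 1431; 1404 is not s-gonal.
s = 7: P(7, 24) = 1404. ✓
s = 9: P(9, 20) = 1350 and P(9, 21) = 1491; 1404 is not s-gonal.
Hits: s ∈ {7} → 1.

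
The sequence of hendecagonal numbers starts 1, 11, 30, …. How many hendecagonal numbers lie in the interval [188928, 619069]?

The n-th hendecagonal number is n(9n−7)/2.
Smallest index with value ≥ 188928: n = 206 (giving 190241).
Largest index with value ≤ 619069: n = 371 (giving 618086).
Indices 206 through 371: 166 terms.

166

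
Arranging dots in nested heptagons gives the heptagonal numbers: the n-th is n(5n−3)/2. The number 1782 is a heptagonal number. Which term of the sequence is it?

Set n(5n−3)/2 = 1782, giving 5n² − 3n − 3564 = 0.
So n = (3 + 267) / 10 = 270/10 = 27.
Check: 27·(5·27 − 3)/2 = 1782. ✓

27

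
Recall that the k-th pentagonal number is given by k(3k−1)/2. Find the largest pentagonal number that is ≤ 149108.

148680

Solve n(3n−1)/2 ≤ 149108 for integer n.
n = 315 gives 148680 ≤ 149108, while n = 316 gives 149626 > 149108; so the answer is 148680.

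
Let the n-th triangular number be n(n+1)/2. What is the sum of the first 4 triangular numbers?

20

Σ i(i+1)/2 = (Σi² + Σi) / 2 over i = 1..4.
Σi = 10 and Σi² = 30.
(1·30 + 1·10) / 2 = 40/2 = 20.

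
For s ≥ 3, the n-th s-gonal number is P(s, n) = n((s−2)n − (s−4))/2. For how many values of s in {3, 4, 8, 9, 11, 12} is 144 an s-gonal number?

1

s = 3: P(3, 16) = 136 and P(3, 17) = 153; 144 is not s-gonal.
s = 4: P(4, 12) = 144. ✓
s = 8: P(8, 7) = 133 and P(8, 8) = 176; 144 is not s-gonal.
s = 9: P(9, 6) = 111 and P(9, 7) = 154; 144 is not s-gonal.
s = 11: P(11, 6) = 141 and P(11, 7) = 196; 144 is not s-gonal.
s = 12: P(12, 5) = 105 and P(12, 6) = 156; 144 is not s-gonal.
Hits: s ∈ {4} → 1.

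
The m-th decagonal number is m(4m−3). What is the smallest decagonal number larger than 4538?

4795

Solve n(4n−3) > 4538 for integer n.
The largest n with value ≤ 4538 is 34 (since 4522 ≤ 4538 < 4795), so the first above is n = 35, value 4795.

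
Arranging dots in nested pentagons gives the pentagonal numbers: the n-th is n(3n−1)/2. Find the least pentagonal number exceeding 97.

Solve n(3n−1)/2 > 97 for integer n.
The largest n with value ≤ 97 is 8 (since 92 ≤ 97 < 117), so the first above is n = 9, value 117.

117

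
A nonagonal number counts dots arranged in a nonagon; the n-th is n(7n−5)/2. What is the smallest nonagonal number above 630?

651

Solve n(7n−5)/2 > 630 for integer n.
The largest n with value ≤ 630 is 13 (since 559 ≤ 630 < 651), so the first above is n = 14, value 651.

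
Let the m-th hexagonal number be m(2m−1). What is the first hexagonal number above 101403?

Solve n(2n−1) > 101403 for integer n.
The largest n with value ≤ 101403 is 225 (since 101025 ≤ 101403 < 101926), so the first above is n = 226, value 101926.

101926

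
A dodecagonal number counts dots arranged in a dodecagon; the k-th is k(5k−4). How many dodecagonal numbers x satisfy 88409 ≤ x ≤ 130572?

29

The n-th dodecagonal number is n(5n−4).
Smallest index with value ≥ 88409: n = 134 (giving 89244).
Largest index with value ≤ 130572: n = 162 (giving 130572).
Indices 134 through 162: 29 terms.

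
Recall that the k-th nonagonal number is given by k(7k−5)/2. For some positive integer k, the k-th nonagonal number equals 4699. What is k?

Set n(7n−5)/2 = 4699, giving 7n² − 5n − 9398 = 0.
The discriminant is 25 + 56·4699 = 263169, and √263169 = 513.
So n = (5 + 513) / 14 = 518/14 = 37.
Check: 37·(7·37 − 5)/2 = 4699. ✓

37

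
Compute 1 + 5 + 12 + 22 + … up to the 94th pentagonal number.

Σ i(3i−1)/2 = (3Σi² − Σi) / 2 over i = 1..94.
Σi = 4465 and Σi² = 281295.
(3·281295 − 1·4465) / 2 = 839420/2 = 419710.

419710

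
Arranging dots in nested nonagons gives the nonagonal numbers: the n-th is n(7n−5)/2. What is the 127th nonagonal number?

56134

The 127th nonagonal number is n(7n−5)/2 with n = 127.
127·(7·127 − 5)/2 = 127·884/2 = 127·442 = 56134.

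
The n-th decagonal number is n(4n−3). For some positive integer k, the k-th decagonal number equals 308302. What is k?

278

Set n(4n−3) = 308302, giving 4n² − 3n − 308302 = 0.
The discriminant is 9 + 16·308302 = 4932841, and √4932841 = 2221.
So n = (3 + 2221) / 8 = 2224/8 = 278.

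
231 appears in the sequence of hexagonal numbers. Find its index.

Set n(2n−1) = 231, giving 2n² − n − 231 = 0.
So n = (1 + 43) / 4 = 44/4 = 11.
Check: 11·(2·11 − 1) = 231. ✓

11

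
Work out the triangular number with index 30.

The 30th triangular number is n(n+1)/2 with n = 30.
30·31/2 = 930/2 = 465.

465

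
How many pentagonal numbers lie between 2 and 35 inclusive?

The n-th pentagonal number is n(3n−1)/2.
Smallest index with value ≥ 2: n = 2 (giving 5).
Largest index with value ≤ 35: n = 5 (giving 35).
Indices 2 through 5: 4 terms.

4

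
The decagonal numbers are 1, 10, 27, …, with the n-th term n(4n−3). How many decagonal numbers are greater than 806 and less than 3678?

16

The n-th decagonal number is n(4n−3).
Smallest index with value > 806: n = 15 (giving 855).
Largest index with value < 3678: n = 30 (giving 3510).
Indices 15 through 30: 16 terms.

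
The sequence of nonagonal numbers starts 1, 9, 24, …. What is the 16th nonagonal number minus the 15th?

106

Consecutive nonagonal numbers differ by 7n − 6: here 7·16 − 6 = 106.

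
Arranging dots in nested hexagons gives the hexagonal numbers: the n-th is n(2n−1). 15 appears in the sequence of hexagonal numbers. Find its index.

3

Set n(2n−1) = 15, giving 2n² − n − 15 = 0.
So n = (1 + 11) / 4 = 12/4 = 3.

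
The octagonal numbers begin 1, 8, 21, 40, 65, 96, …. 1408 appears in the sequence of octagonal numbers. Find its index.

Set n(3n−2) = 1408, giving 3n² − 2n − 1408 = 0.
The discriminant is 4 + 12·1408 = 16900, and √16900 = 130.
So n = (2 + 130) / 6 = 132/6 = 22.

22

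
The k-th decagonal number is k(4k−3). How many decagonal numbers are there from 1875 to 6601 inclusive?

19

The n-th decagonal number is n(4n−3).
Smallest index with value ≥ 1875: n = 23 (giving 2047).
Largest index with value ≤ 6601: n = 41 (giving 6601).
Indices 23 through 41: 19 terms.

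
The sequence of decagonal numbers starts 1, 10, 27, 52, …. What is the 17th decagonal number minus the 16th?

Consecutive decagonal numbers differ by 8n − 7: here 8·17 − 7 = 129.

129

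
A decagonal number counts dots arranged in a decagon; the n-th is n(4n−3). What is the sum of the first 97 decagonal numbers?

1221521

Σ i(4i−3) = 4Σi² − 3Σi over i = 1..97.
Σi = 4753 and Σi² = 308945.
4·308945 − 3·4753 = 1221521.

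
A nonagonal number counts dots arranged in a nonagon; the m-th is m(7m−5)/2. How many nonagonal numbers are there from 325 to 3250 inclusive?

21

The n-th nonagonal number is n(7n−5)/2.
Smallest index with value ≥ 325: n = 10 (giving 325).
Largest index with value ≤ 3250: n = 30 (giving 3075).
Indices 10 through 30: 21 terms.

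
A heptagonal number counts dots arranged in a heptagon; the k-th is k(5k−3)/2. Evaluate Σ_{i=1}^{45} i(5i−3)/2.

Σ i(5i−3)/2 = (5Σi² − 3Σi) / 2 over i = 1..45.
Σi = 1035 and Σi² = 31395.
(5·31395 − 3·1035) / 2 = 153870/2 = 76935.

76935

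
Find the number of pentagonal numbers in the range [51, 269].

The n-th pentagonal number is n(3n−1)/2.
Smallest index with value ≥ 51: n = 6 (giving 51).
Largest index with value ≤ 269: n = 13 (giving 247).
Indices 6 through 13: 8 terms.

8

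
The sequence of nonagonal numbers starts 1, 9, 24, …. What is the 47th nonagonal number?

47·(7·47 − 5)/2 = 47·324/2 = 47·162 = 7614.

7614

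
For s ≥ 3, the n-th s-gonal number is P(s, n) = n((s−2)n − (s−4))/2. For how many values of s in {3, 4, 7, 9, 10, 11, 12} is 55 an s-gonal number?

s = 3: P(3, 10) = 55. ✓
s = 4: P(4, 7) = 49 and P(4, 8) = 64; 55 is not s-gonal.
s = 7: P(7, 5) = 55. ✓
s = 9: P(9, 4) = 46 and P(9, 5) = 75; 55 is not s-gonal.
s = 10: P(10, 4) = 52 and P(10, 5) = 85; 55 is not s-gonal.
s = 11: P(11, 3) = 30 and P(11, 4) = 58; 55 is not s-gonal.
s = 12: P(12, 3) = 33 and P(12, 4) = 64; 55 is not s-gonal.
Hits: s ∈ {3, 7} → 2.

2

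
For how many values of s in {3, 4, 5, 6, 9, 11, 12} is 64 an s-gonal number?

s = 3: P(3, 10) = 55 and P(3, 11) = 66; 64 is not s-gonal.
s = 4: P(4, 8) = 64. ✓
s = 5: P(5, 6) = 51 and P(5, 7) = 70; 64 is not s-gonal.
s = 6: P(6, 5) = 45 and P(6, 6) = 66; 64 is not s-gonal.
s = 9: P(9, 4) = 46 and P(9, 5) = 75; 64 is not s-gonal.
s = 11: P(11, 4) = 58 and P(11, 5) = 95; 64 is not s-gonal.
s = 12: P(12, 4) = 64. ✓
Hits: s ∈ {4, 12} → 2.

2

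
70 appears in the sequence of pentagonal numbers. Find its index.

7

Set n(3n−1)/2 = 70, giving 3n² − n − 140 = 0.
So n = (1 + 41) / 6 = 42/6 = 7.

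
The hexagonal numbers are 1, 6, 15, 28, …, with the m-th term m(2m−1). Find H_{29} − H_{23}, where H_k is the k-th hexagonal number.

618

29·(2·29 − 1) = 1653 and 23·(2·23 − 1) = 1035.
Difference: 1653 − 1035 = 618.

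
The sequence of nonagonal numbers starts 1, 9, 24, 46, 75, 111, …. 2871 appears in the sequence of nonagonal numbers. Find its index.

29

Set n(7n−5)/2 = 2871, giving 7n² − 5n − 5742 = 0.
So n = (5 + 401) / 14 = 406/14 = 29.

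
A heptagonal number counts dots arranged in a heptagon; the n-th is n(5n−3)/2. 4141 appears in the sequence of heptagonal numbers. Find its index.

41

Set n(5n−3)/2 = 4141, giving 5n² − 3n − 8282 = 0.
So n = (3 + 407) / 10 = 410/10 = 41.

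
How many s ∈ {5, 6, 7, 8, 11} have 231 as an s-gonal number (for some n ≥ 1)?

1

s = 5: P(5, 12) = 210 and P(5, 13) = 247; 231 is not s-gonal.
s = 6: P(6, 11) = 231. ✓
s = 7: P(7, 9) = 189 and P(7, 10) = 235; 231 is not s-gonal.
s = 8: P(8, 9) = 225 and P(8, 10) = 280; 231 is not s-gonal.
s = 11: P(11, 7) = 196 and P(11, 8) = 260; 231 is not s-gonal.
Hits: s ∈ {6} → 1.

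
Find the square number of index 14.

14² = 196.

196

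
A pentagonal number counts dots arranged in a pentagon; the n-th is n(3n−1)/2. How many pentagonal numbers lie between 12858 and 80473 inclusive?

139

The n-th pentagonal number is n(3n−1)/2.
Smallest index with value ≥ 12858: n = 93 (giving 12927).
Largest index with value ≤ 80473: n = 231 (giving 79926).
Indices 93 through 231: 139 terms.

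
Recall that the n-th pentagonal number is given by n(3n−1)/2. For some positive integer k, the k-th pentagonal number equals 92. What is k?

Set n(3n−1)/2 = 92, giving 3n² − n − 184 = 0.
The discriminant is 1 + 24·92 = 2209, and √2209 = 47.
So n = (1 + 47) / 6 = 48/6 = 8.
Check: 8·(3·8 − 1)/2 = 92. ✓

8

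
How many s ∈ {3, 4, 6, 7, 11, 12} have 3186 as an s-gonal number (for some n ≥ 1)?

s = 3: P(3, 79) = 3160 and P(3, 80) = 3240; 3186 is not s-gonal.
s = 4: P(4, 56) = 3136 and P(4, 57) = 3249; 3186 is not s-gonal.
s = 6: P(6, 40) = 3160 and P(6, 41) = 3321; 3186 is not s-gonal.
s = 7: P(7, 36) = 3186. ✓
s = 11: P(11, 27) = 3186. ✓
s = 12: P(12, 25) = 3025 and P(12, 26) = 3276; 3186 is not s-gonal.
Hits: s ∈ {7, 11} → 2.

2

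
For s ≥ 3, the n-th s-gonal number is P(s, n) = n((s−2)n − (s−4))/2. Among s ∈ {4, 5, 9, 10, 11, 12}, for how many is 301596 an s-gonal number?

s = 4: P(4, 549) = 301401 and P(4, 550) = 302500; 301596 is not s-gonal.
s = 5: P(5, 448) = 300832 and P(5, 449) = 302177; 301596 is not s-gonal.
s = 9: P(9, 293) = 299739 and P(9, 294) = 301791; 301596 is not s-gonal.
s = 10: P(10, 274) = 299482 and P(10, 275) = 301675; 301596 is not s-gonal.
s = 11: P(11, 259) = 300958 and P(11, 260) = 303290; 301596 is not s-gonal.
s = 12: P(12, 246) = 301596. ✓
Hits: s ∈ {12} → 1.

1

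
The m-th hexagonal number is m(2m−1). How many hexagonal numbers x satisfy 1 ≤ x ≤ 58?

5

The n-th hexagonal number is n(2n−1).
Smallest index with value ≥ 1: n = 1 (giving 1).
Largest index with value ≤ 58: n = 5 (giving 45).
Indices 1 through 5: 5 terms.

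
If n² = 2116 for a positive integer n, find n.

46

We need n² = 2116, so n = √2116 = 46.
Check: 46² = 2116. ✓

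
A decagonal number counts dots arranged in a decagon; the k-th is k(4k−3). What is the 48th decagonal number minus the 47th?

377

Consecutive decagonal numbers differ by 8n − 7: here 8·48 − 7 = 377.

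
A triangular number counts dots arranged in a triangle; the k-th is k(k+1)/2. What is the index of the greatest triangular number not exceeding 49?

Solve n(n+1)/2 ≤ 49 for integer n.
n = 9 gives 45 ≤ 49, while n = 10 gives 55 > 49; so the answer is index 9.

9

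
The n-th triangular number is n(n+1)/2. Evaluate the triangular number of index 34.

595

The 34th triangular number is n(n+1)/2 with n = 34.
34·35/2 = 1190/2 = 595.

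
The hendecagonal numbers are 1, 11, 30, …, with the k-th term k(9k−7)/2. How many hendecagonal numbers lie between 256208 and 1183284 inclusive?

275

The n-th hendecagonal number is n(9n−7)/2.
Smallest index with value ≥ 256208: n = 239 (giving 256208).
Largest index with value ≤ 1183284: n = 513 (giving 1182465).
Indices 239 through 513: 275 terms.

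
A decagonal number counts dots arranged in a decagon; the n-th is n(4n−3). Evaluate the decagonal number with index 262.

The 262nd decagonal number is n(4n−3) with n = 262.
262·(4·262 − 3) = 262·1045 = 273790.

273790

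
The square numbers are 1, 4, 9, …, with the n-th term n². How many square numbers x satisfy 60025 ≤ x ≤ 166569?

164

The n-th square number is n².
Smallest index with value ≥ 60025: n = 245 (giving 60025).
Largest index with value ≤ 166569: n = 408 (giving 166464).
Indices 245 through 408: 164 terms.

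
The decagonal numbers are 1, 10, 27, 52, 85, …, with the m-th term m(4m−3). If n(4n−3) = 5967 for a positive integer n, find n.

39

Set n(4n−3) = 5967, giving 4n² − 3n − 5967 = 0.
The discriminant is 9 + 16·5967 = 95481, and √95481 = 309.
So n = (3 + 309) / 8 = 312/8 = 39.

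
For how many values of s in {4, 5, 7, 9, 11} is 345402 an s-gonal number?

1

s = 4: P(4, 587) = 344569 and P(4, 588) = 345744; 345402 is not s-gonal.
s = 5: P(5, 480) = 345360 and P(5, 481) = 346801; 345402 is not s-gonal.
s = 7: P(7, 372) = 345402. ✓
s = 9: P(9, 314) = 344301 and P(9, 315) = 346500; 345402 is not s-gonal.
s = 11: P(11, 277) = 344311 and P(11, 278) = 346805; 345402 is not s-gonal.
Hits: s ∈ {7} → 1.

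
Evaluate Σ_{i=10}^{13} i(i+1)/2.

290

Σ i(i+1)/2 = (Σi² + Σi) / 2 over i = 10..13.
Σi = 91 − 45 = 46 and Σi² = 819 − 285 = 534.
(1·534 + 1·46) / 2 = 580/2 = 290.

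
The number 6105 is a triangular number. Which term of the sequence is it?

110

Set n(n+1)/2 = 6105, giving n² + n − 12210 = 0.
The discriminant is 1 + 8·6105 = 48841, and √48841 = 221.
So n = (-1 + 221) / 2 = 220/2 = 110.
Check: 110·111/2 = 6105. ✓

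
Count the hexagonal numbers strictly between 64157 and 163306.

106

The n-th hexagonal number is n(2n−1).
Smallest index with value > 64157: n = 180 (giving 64620).
Largest index with value < 163306: n = 285 (giving 162165).
Indices 180 through 285: 106 terms.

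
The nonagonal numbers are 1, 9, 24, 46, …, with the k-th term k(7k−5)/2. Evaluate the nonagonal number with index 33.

3729

33·(7·33 − 5)/2 = 33·226/2 = 33·113 = 3729.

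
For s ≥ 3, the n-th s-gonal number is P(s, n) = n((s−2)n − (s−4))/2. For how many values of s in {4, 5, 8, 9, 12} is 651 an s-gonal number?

s = 4: P(4, 25) = 625 and P(4, 26) = 676; 651 is not s-gonal.
s = 5: P(5, 21) = 651. ✓
s = 8: P(8, 15) = 645 and P(8, 16) = 736; 651 is not s-gonal.
s = 9: P(9, 14) = 651. ✓
s = 12: P(12, 11) = 561 and P(12, 12) = 672; 651 is not s-gonal.
Hits: s ∈ {5, 9} → 2.

2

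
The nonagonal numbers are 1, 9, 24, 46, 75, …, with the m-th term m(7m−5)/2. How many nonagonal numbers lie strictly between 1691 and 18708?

51

The n-th nonagonal number is n(7n−5)/2.
Smallest index with value > 1691: n = 23 (giving 1794).
Largest index with value < 18708: n = 73 (giving 18469).
Indices 23 through 73: 51 terms.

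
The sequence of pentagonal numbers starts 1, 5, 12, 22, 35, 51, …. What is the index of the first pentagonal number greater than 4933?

Solve n(3n−1)/2 > 4933 for integer n.
The largest n with value ≤ 4933 is 57 (since 4845 ≤ 4933 < 5017), so the first above is n = 58, value 5017.

58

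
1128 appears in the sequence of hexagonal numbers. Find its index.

Set n(2n−1) = 1128, giving 2n² − n − 1128 = 0.
The discriminant is 1 + 8·1128 = 9025, and √9025 = 95.
So n = (1 + 95) / 4 = 96/4 = 24.

24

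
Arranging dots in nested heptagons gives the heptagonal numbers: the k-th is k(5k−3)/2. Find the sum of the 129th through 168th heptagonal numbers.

2209640

Σ i(5i−3)/2 = (5Σi² − 3Σi) / 2 over i = 129..168.
Σi = 14196 − 8256 = 5940 and Σi² = 1594684 − 707264 = 887420.
(5·887420 − 3·5940) / 2 = 4419280/2 = 2209640.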